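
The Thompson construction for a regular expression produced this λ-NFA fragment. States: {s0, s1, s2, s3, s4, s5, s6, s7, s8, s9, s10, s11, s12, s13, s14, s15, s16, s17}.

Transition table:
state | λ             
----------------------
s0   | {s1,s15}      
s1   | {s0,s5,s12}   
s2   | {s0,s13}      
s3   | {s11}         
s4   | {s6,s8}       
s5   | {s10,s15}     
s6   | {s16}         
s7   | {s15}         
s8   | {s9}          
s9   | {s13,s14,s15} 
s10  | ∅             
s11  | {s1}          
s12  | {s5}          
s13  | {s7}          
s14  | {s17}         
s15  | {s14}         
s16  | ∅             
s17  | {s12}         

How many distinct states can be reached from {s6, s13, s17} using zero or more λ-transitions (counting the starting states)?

10

Start with {s6, s13, s17}.
From s6 via λ: add s16.
From s13 via λ: add s7.
From s17 via λ: add s12.
From s7 via λ: add s15.
From s12 via λ: add s5.
From s5 via λ: add s10.
From s15 via λ: add s14.
λ-closure = {s5, s6, s7, s10, s12, s13, s14, s15, s16, s17}, which has 10 states.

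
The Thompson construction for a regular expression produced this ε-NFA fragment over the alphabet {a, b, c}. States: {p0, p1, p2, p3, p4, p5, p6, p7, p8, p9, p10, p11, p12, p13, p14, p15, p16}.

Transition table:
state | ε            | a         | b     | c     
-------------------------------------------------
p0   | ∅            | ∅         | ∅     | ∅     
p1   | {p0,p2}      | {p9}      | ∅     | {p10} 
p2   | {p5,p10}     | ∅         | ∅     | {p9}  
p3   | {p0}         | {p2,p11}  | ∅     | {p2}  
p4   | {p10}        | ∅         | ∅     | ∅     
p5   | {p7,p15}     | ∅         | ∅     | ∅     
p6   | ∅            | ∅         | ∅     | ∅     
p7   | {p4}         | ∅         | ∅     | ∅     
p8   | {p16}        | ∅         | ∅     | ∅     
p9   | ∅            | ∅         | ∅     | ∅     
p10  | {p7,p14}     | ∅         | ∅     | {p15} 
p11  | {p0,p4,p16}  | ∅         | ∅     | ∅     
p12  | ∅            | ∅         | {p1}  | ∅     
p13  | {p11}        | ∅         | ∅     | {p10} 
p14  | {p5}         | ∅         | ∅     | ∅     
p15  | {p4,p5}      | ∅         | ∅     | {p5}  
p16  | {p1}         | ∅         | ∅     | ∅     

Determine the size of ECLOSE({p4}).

Start with {p4}.
From p4 via ε: add p10.
From p10 via ε: add p7, p14.
From p14 via ε: add p5.
From p5 via ε: add p15.
ε-closure = {p4, p5, p7, p10, p14, p15}, which has 6 states.

6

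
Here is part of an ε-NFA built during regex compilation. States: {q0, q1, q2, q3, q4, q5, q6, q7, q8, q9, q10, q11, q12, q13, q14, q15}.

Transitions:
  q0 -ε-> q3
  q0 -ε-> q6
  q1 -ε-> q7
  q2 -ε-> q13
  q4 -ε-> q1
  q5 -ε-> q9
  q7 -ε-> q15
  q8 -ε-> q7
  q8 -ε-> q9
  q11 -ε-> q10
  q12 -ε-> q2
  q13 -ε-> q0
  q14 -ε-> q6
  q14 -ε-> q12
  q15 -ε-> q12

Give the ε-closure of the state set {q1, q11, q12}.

Start with {q1, q11, q12}.
From q1 via ε: add q7.
From q11 via ε: add q10.
From q12 via ε: add q2.
From q2 via ε: add q13.
From q7 via ε: add q15.
From q13 via ε: add q0.
From q0 via ε: add q3, q6.
No new states can be added; the closed set is {q0, q1, q2, q3, q6, q7, q10, q11, q12, q13, q15}.

{q0, q1, q2, q3, q6, q7, q10, q11, q12, q13, q15}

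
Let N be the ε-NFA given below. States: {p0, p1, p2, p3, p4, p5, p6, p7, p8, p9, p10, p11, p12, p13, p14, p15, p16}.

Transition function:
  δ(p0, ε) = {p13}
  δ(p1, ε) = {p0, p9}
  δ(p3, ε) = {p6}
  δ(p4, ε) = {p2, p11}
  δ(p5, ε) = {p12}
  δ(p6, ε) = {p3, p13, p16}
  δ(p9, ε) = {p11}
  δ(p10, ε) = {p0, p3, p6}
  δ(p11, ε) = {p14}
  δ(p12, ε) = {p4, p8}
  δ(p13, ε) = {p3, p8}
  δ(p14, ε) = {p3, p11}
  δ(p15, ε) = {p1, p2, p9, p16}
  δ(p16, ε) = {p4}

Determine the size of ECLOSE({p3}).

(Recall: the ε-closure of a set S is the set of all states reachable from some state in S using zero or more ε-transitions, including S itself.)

Start with {p3}.
From p3 via ε: add p6.
From p6 via ε: add p13, p16.
From p13 via ε: add p8.
From p16 via ε: add p4.
From p4 via ε: add p2, p11.
From p11 via ε: add p14.
ε-closure = {p2, p3, p4, p6, p8, p11, p13, p14, p16}, which has 9 states.

9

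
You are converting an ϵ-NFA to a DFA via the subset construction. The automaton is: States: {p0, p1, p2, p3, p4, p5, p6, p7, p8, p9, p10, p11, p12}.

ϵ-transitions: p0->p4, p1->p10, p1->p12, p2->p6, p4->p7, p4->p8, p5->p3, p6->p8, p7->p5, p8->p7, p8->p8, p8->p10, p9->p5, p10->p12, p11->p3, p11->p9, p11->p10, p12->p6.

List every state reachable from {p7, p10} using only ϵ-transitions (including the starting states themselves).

Start with {p7, p10}.
From p7 via ϵ: add p5.
From p10 via ϵ: add p12.
From p5 via ϵ: add p3.
From p12 via ϵ: add p6.
From p6 via ϵ: add p8.
No new states can be added; the closed set is {p3, p5, p6, p7, p8, p10, p12}.

{p3, p5, p6, p7, p8, p10, p12}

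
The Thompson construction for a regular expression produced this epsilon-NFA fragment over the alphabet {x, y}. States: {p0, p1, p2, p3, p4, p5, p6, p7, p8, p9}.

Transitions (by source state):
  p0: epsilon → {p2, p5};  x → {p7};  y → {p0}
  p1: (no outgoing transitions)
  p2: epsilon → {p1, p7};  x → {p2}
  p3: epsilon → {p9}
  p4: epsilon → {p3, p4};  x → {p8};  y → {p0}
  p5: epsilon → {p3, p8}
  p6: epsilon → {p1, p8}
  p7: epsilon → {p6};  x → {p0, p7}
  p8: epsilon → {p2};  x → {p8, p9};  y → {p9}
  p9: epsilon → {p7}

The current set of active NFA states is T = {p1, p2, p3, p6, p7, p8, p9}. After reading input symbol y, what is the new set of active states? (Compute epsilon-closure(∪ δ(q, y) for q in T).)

{p1, p2, p6, p7, p8, p9}

p8 on y → {p9}.
No y-transition from p1, p2, p3, p6, p7, p9.
Union after reading y: {p9}.
Now take the epsilon-closure:
From p9 via epsilon: add p7.
From p7 via epsilon: add p6.
From p6 via epsilon: add p1, p8.
From p8 via epsilon: add p2.
No new states can be added; the closed set is {p1, p2, p6, p7, p8, p9}.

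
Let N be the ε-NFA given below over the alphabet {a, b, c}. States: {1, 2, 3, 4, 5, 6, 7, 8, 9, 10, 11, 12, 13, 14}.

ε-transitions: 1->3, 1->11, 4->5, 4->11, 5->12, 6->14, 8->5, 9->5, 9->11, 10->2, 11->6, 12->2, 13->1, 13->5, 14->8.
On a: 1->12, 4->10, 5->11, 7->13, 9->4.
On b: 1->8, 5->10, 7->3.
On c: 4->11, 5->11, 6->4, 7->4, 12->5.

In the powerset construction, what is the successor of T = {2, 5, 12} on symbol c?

5 on c → {11}.
12 on c → {5}.
No c-transition from 2.
Union after reading c: {5, 11}.
Now take the ε-closure:
From 5 via ε: add 12.
From 11 via ε: add 6.
From 6 via ε: add 14.
From 12 via ε: add 2.
From 14 via ε: add 8.
No new states can be added; the closed set is {2, 5, 6, 8, 11, 12, 14}.

{2, 5, 6, 8, 11, 12, 14}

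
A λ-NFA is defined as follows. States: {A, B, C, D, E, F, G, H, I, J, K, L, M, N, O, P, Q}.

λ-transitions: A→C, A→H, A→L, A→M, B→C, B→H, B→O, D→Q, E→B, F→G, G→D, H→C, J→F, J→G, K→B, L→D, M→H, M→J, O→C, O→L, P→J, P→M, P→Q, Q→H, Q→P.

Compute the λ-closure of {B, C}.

Start with {B, C}.
From B via λ: add H, O.
From O via λ: add L.
From L via λ: add D.
From D via λ: add Q.
From Q via λ: add P.
From P via λ: add J, M.
From J via λ: add F, G.
No new states can be added; the closed set is {B, C, D, F, G, H, J, L, M, O, P, Q}.

{B, C, D, F, G, H, J, L, M, O, P, Q}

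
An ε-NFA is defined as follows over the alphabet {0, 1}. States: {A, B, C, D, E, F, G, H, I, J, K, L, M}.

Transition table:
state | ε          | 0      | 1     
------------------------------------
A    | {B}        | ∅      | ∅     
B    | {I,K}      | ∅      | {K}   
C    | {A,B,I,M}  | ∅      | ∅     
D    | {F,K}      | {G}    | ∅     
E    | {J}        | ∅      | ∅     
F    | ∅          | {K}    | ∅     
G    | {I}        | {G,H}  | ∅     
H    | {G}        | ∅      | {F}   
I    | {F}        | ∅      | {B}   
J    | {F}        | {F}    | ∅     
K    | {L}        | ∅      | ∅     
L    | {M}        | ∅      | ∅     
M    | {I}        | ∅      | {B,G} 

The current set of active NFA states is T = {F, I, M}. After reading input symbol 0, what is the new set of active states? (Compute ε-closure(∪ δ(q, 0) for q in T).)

F on 0 → {K}.
No 0-transition from I, M.
Union after reading 0: {K}.
Now take the ε-closure:
From K via ε: add L.
From L via ε: add M.
From M via ε: add I.
From I via ε: add F.
No new states can be added; the closed set is {F, I, K, L, M}.

{F, I, K, L, M}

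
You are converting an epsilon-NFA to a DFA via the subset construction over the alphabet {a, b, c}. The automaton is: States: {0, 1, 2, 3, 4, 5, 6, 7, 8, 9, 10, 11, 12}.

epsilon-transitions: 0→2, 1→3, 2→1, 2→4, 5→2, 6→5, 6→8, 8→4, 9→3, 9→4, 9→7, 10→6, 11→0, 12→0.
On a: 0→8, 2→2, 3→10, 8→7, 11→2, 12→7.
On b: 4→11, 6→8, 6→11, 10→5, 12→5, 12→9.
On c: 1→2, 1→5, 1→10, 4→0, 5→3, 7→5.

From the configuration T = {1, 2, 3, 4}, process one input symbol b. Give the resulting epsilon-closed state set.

4 on b → {11}.
No b-transition from 1, 2, 3.
Union after reading b: {11}.
Now take the epsilon-closure:
From 11 via epsilon: add 0.
From 0 via epsilon: add 2.
From 2 via epsilon: add 1, 4.
From 1 via epsilon: add 3.
No new states can be added; the closed set is {0, 1, 2, 3, 4, 11}.

{0, 1, 2, 3, 4, 11}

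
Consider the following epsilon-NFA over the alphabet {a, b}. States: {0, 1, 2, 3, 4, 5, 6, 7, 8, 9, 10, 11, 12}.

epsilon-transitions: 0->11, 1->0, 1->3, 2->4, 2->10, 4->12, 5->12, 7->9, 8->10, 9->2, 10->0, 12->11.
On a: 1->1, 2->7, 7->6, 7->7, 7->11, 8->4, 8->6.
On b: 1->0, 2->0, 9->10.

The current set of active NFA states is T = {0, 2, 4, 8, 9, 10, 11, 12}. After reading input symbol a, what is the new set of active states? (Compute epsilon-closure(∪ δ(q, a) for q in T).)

2 on a → {7}.
8 on a → {4, 6}.
No a-transition from 0, 4, 9, 10, 11, 12.
Union after reading a: {4, 6, 7}.
Now take the epsilon-closure:
From 4 via epsilon: add 12.
From 7 via epsilon: add 9.
From 9 via epsilon: add 2.
From 12 via epsilon: add 11.
From 2 via epsilon: add 10.
From 10 via epsilon: add 0.
No new states can be added; the closed set is {0, 2, 4, 6, 7, 9, 10, 11, 12}.

{0, 2, 4, 6, 7, 9, 10, 11, 12}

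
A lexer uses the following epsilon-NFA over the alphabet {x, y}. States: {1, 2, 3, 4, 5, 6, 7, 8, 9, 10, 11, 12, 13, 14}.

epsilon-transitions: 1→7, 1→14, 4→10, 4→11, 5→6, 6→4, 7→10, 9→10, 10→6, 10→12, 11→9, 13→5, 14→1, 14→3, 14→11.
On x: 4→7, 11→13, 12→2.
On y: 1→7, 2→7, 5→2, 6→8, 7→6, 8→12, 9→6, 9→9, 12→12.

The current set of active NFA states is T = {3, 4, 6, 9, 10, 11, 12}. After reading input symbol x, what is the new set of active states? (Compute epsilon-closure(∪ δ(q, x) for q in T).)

{2, 4, 5, 6, 7, 9, 10, 11, 12, 13}

4 on x → {7}.
11 on x → {13}.
12 on x → {2}.
No x-transition from 3, 6, 9, 10.
Union after reading x: {2, 7, 13}.
Now take the epsilon-closure:
From 7 via epsilon: add 10.
From 13 via epsilon: add 5.
From 5 via epsilon: add 6.
From 10 via epsilon: add 12.
From 6 via epsilon: add 4.
From 4 via epsilon: add 11.
From 11 via epsilon: add 9.
No new states can be added; the closed set is {2, 4, 5, 6, 7, 9, 10, 11, 12, 13}.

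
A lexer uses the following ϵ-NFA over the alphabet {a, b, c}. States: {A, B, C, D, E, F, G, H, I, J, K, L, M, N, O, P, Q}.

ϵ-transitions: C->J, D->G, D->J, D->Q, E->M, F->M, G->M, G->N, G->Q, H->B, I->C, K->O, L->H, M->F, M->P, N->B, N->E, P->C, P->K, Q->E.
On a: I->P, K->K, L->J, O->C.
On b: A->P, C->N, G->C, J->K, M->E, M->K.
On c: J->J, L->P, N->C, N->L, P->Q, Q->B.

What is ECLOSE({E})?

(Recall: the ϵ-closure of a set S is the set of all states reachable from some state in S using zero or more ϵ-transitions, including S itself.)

{C, E, F, J, K, M, O, P}

Start with {E}.
From E via ϵ: add M.
From M via ϵ: add F, P.
From P via ϵ: add C, K.
From C via ϵ: add J.
From K via ϵ: add O.
No new states can be added; the closed set is {C, E, F, J, K, M, O, P}.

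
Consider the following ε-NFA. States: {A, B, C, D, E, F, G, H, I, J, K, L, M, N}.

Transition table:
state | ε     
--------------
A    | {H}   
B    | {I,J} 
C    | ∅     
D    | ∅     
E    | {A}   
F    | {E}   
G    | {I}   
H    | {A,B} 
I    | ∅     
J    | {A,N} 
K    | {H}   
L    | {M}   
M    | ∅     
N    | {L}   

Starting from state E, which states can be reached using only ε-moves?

Start with {E}.
From E via ε: add A.
From A via ε: add H.
From H via ε: add B.
From B via ε: add I, J.
From J via ε: add N.
From N via ε: add L.
From L via ε: add M.
No new states can be added; the closed set is {A, B, E, H, I, J, L, M, N}.

{A, B, E, H, I, J, L, M, N}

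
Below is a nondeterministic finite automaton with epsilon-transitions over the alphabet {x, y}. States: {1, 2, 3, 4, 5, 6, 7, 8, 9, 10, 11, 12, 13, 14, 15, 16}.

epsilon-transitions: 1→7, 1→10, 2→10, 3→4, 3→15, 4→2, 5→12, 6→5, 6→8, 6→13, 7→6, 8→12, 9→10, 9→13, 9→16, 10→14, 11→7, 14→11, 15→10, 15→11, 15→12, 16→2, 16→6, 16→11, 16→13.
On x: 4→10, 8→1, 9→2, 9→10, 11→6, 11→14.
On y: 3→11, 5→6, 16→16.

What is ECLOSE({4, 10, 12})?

{2, 4, 5, 6, 7, 8, 10, 11, 12, 13, 14}

Start with {4, 10, 12}.
From 4 via epsilon: add 2.
From 10 via epsilon: add 14.
From 14 via epsilon: add 11.
From 11 via epsilon: add 7.
From 7 via epsilon: add 6.
From 6 via epsilon: add 5, 8, 13.
No new states can be added; the closed set is {2, 4, 5, 6, 7, 8, 10, 11, 12, 13, 14}.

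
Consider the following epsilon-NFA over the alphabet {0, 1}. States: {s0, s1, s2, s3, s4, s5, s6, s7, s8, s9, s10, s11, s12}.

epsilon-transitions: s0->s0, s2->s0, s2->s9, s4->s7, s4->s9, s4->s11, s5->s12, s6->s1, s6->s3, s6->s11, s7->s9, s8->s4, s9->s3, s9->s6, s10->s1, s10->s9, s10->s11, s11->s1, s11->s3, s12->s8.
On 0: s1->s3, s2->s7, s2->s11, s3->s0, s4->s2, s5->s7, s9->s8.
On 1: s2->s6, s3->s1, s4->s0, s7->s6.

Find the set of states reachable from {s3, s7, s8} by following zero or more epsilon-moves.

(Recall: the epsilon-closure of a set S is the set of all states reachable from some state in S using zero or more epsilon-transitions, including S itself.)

{s1, s3, s4, s6, s7, s8, s9, s11}

Start with {s3, s7, s8}.
From s7 via epsilon: add s9.
From s8 via epsilon: add s4.
From s4 via epsilon: add s11.
From s9 via epsilon: add s6.
From s6 via epsilon: add s1.
No new states can be added; the closed set is {s1, s3, s4, s6, s7, s8, s9, s11}.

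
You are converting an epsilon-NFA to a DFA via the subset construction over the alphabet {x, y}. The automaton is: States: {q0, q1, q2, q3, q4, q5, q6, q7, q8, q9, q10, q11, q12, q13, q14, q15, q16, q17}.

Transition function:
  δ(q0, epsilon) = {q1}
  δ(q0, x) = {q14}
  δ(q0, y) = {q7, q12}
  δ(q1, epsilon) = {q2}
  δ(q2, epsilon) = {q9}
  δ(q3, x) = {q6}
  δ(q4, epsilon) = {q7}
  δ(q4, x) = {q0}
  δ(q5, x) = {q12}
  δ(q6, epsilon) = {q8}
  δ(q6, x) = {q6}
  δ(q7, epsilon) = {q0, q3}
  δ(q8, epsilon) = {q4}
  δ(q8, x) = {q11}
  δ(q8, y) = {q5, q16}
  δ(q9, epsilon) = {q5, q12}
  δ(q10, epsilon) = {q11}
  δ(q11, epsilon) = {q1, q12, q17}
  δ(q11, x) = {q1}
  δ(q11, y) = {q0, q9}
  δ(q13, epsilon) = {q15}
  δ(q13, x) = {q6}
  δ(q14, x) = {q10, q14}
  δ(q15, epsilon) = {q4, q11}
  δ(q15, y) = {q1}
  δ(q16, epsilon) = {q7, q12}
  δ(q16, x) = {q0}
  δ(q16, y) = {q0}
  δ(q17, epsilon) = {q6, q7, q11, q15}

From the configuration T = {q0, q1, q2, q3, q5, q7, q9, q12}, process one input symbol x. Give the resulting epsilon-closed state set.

q0 on x → {q14}.
q3 on x → {q6}.
q5 on x → {q12}.
No x-transition from q1, q2, q7, q9, q12.
Union after reading x: {q6, q12, q14}.
Now take the epsilon-closure:
From q6 via epsilon: add q8.
From q8 via epsilon: add q4.
From q4 via epsilon: add q7.
From q7 via epsilon: add q0, q3.
From q0 via epsilon: add q1.
From q1 via epsilon: add q2.
From q2 via epsilon: add q9.
From q9 via epsilon: add q5.
No new states can be added; the closed set is {q0, q1, q2, q3, q4, q5, q6, q7, q8, q9, q12, q14}.

{q0, q1, q2, q3, q4, q5, q6, q7, q8, q9, q12, q14}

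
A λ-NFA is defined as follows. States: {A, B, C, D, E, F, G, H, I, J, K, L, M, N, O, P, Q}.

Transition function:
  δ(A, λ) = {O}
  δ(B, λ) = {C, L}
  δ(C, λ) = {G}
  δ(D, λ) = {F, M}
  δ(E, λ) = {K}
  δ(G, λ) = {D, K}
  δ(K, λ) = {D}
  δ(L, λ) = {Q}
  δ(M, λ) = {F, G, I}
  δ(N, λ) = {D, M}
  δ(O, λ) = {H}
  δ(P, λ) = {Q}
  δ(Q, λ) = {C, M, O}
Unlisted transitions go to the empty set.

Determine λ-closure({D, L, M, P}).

Start with {D, L, M, P}.
From D via λ: add F.
From L via λ: add Q.
From M via λ: add G, I.
From G via λ: add K.
From Q via λ: add C, O.
From O via λ: add H.
No new states can be added; the closed set is {C, D, F, G, H, I, K, L, M, O, P, Q}.

{C, D, F, G, H, I, K, L, M, O, P, Q}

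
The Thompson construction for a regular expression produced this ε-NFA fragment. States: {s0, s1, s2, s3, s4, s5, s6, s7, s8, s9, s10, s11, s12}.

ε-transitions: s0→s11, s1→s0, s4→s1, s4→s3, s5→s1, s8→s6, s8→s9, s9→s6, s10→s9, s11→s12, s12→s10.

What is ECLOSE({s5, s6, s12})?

Start with {s5, s6, s12}.
From s5 via ε: add s1.
From s12 via ε: add s10.
From s1 via ε: add s0.
From s10 via ε: add s9.
From s0 via ε: add s11.
No new states can be added; the closed set is {s0, s1, s5, s6, s9, s10, s11, s12}.

{s0, s1, s5, s6, s9, s10, s11, s12}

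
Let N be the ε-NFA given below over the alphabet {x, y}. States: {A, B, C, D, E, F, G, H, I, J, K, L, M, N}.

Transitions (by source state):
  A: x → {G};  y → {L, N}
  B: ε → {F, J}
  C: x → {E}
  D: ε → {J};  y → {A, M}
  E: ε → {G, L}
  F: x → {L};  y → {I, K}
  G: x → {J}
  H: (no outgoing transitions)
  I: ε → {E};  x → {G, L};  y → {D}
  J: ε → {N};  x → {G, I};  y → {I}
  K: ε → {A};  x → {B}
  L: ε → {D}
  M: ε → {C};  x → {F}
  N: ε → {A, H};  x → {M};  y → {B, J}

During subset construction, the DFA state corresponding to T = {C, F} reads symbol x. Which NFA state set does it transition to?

C on x → {E}.
F on x → {L}.
Union after reading x: {E, L}.
Now take the ε-closure:
From E via ε: add G.
From L via ε: add D.
From D via ε: add J.
From J via ε: add N.
From N via ε: add A, H.
No new states can be added; the closed set is {A, D, E, G, H, J, L, N}.

{A, D, E, G, H, J, L, N}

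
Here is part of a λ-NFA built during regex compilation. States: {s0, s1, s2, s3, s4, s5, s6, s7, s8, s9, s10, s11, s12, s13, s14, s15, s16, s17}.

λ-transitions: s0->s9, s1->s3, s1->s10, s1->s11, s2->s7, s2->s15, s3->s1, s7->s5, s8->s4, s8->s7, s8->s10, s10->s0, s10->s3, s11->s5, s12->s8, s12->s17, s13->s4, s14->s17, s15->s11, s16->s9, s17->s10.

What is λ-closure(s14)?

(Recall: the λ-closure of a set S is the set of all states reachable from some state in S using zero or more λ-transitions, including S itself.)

Start with {s14}.
From s14 via λ: add s17.
From s17 via λ: add s10.
From s10 via λ: add s0, s3.
From s0 via λ: add s9.
From s3 via λ: add s1.
From s1 via λ: add s11.
From s11 via λ: add s5.
No new states can be added; the closed set is {s0, s1, s3, s5, s9, s10, s11, s14, s17}.

{s0, s1, s3, s5, s9, s10, s11, s14, s17}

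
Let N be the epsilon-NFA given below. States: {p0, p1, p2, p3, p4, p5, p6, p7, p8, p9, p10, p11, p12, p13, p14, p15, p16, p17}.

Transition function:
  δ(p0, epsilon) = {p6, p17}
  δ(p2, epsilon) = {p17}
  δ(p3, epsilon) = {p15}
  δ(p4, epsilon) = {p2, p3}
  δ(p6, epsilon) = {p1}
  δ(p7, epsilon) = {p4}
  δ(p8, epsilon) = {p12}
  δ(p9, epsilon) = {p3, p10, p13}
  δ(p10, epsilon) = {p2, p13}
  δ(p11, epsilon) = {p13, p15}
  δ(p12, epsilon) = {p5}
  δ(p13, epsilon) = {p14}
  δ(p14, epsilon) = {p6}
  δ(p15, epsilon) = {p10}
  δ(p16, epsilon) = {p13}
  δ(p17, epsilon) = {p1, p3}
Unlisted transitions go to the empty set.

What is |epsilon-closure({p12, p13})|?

6

Start with {p12, p13}.
From p12 via epsilon: add p5.
From p13 via epsilon: add p14.
From p14 via epsilon: add p6.
From p6 via epsilon: add p1.
epsilon-closure = {p1, p5, p6, p12, p13, p14}, which has 6 states.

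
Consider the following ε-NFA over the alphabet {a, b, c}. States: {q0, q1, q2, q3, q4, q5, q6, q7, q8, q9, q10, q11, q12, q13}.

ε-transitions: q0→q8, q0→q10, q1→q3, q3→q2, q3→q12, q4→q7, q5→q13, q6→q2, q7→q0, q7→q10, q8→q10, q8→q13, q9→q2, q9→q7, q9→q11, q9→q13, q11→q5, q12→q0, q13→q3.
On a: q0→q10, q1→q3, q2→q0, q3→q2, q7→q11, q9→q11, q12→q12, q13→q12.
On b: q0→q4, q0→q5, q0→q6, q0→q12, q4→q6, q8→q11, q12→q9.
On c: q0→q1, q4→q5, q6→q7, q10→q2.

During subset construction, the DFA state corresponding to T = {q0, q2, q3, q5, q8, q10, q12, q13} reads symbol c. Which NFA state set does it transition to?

q0 on c → {q1}.
q10 on c → {q2}.
No c-transition from q2, q3, q5, q8, q12, q13.
Union after reading c: {q1, q2}.
Now take the ε-closure:
From q1 via ε: add q3.
From q3 via ε: add q12.
From q12 via ε: add q0.
From q0 via ε: add q8, q10.
From q8 via ε: add q13.
No new states can be added; the closed set is {q0, q1, q2, q3, q8, q10, q12, q13}.

{q0, q1, q2, q3, q8, q10, q12, q13}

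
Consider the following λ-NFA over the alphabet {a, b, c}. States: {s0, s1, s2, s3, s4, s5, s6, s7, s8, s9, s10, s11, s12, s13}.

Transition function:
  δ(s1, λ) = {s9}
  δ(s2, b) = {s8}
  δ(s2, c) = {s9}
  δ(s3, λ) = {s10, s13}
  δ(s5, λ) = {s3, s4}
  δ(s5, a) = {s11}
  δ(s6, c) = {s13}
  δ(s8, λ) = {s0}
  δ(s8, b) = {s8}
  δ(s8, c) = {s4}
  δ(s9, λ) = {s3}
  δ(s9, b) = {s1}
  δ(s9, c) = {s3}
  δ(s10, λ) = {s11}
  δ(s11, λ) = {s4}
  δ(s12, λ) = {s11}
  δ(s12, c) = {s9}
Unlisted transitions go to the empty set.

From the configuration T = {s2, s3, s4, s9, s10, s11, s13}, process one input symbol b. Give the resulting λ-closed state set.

s2 on b → {s8}.
s9 on b → {s1}.
No b-transition from s3, s4, s10, s11, s13.
Union after reading b: {s1, s8}.
Now take the λ-closure:
From s1 via λ: add s9.
From s8 via λ: add s0.
From s9 via λ: add s3.
From s3 via λ: add s10, s13.
From s10 via λ: add s11.
From s11 via λ: add s4.
No new states can be added; the closed set is {s0, s1, s3, s4, s8, s9, s10, s11, s13}.

{s0, s1, s3, s4, s8, s9, s10, s11, s13}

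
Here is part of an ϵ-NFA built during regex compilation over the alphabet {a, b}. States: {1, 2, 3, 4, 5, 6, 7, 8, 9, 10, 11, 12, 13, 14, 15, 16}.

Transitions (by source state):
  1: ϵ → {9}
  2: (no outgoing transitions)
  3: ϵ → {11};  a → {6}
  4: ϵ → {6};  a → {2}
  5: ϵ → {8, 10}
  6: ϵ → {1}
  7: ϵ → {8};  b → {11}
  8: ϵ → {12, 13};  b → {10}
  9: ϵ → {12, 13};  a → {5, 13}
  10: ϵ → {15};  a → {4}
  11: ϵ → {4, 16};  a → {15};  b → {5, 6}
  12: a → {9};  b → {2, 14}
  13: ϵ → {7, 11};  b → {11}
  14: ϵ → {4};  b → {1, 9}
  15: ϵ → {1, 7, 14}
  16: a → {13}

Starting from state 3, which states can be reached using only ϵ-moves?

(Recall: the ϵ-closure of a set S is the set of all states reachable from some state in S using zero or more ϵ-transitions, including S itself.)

Start with {3}.
From 3 via ϵ: add 11.
From 11 via ϵ: add 4, 16.
From 4 via ϵ: add 6.
From 6 via ϵ: add 1.
From 1 via ϵ: add 9.
From 9 via ϵ: add 12, 13.
From 13 via ϵ: add 7.
From 7 via ϵ: add 8.
No new states can be added; the closed set is {1, 3, 4, 6, 7, 8, 9, 11, 12, 13, 16}.

{1, 3, 4, 6, 7, 8, 9, 11, 12, 13, 16}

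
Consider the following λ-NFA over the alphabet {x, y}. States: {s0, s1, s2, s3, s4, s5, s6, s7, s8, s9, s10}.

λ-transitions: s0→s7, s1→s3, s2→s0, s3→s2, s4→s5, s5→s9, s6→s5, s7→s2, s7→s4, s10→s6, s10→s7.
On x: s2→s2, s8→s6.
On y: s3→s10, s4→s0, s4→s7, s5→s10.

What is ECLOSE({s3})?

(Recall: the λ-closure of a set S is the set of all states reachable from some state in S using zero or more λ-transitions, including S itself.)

{s0, s2, s3, s4, s5, s7, s9}

Start with {s3}.
From s3 via λ: add s2.
From s2 via λ: add s0.
From s0 via λ: add s7.
From s7 via λ: add s4.
From s4 via λ: add s5.
From s5 via λ: add s9.
No new states can be added; the closed set is {s0, s2, s3, s4, s5, s7, s9}.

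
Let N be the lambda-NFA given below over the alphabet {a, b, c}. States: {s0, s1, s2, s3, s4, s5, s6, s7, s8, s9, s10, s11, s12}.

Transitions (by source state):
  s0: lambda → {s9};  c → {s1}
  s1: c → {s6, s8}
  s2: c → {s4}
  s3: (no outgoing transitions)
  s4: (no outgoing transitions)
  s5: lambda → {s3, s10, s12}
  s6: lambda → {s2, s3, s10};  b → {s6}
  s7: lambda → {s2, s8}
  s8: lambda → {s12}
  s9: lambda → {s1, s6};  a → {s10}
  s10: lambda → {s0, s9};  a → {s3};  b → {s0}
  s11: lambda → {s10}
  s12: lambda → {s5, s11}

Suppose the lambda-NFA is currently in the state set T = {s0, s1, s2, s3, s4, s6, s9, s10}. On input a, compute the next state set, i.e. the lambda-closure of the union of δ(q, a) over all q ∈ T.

{s0, s1, s2, s3, s6, s9, s10}

s9 on a → {s10}.
s10 on a → {s3}.
No a-transition from s0, s1, s2, s3, s4, s6.
Union after reading a: {s3, s10}.
Now take the lambda-closure:
From s10 via lambda: add s0, s9.
From s9 via lambda: add s1, s6.
From s6 via lambda: add s2.
No new states can be added; the closed set is {s0, s1, s2, s3, s6, s9, s10}.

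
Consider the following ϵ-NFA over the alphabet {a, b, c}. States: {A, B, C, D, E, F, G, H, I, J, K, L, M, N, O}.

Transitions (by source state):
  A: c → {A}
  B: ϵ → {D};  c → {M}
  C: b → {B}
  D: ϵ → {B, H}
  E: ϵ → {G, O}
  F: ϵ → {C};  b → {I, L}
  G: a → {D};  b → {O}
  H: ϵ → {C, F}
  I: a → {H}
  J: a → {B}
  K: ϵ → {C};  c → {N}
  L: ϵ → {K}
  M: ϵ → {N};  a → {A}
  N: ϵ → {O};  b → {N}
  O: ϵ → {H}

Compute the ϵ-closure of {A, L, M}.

Start with {A, L, M}.
From L via ϵ: add K.
From M via ϵ: add N.
From K via ϵ: add C.
From N via ϵ: add O.
From O via ϵ: add H.
From H via ϵ: add F.
No new states can be added; the closed set is {A, C, F, H, K, L, M, N, O}.

{A, C, F, H, K, L, M, N, O}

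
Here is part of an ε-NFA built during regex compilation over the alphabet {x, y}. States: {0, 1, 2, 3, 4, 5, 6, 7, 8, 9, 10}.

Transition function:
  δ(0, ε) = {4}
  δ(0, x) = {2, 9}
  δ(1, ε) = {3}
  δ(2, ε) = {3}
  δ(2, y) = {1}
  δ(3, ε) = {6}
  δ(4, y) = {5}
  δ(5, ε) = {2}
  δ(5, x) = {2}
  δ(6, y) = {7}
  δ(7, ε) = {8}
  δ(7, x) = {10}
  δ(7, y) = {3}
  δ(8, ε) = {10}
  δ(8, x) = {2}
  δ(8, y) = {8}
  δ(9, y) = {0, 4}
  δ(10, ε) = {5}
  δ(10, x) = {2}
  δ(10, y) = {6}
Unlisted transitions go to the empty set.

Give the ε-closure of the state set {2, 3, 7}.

Start with {2, 3, 7}.
From 3 via ε: add 6.
From 7 via ε: add 8.
From 8 via ε: add 10.
From 10 via ε: add 5.
No new states can be added; the closed set is {2, 3, 5, 6, 7, 8, 10}.

{2, 3, 5, 6, 7, 8, 10}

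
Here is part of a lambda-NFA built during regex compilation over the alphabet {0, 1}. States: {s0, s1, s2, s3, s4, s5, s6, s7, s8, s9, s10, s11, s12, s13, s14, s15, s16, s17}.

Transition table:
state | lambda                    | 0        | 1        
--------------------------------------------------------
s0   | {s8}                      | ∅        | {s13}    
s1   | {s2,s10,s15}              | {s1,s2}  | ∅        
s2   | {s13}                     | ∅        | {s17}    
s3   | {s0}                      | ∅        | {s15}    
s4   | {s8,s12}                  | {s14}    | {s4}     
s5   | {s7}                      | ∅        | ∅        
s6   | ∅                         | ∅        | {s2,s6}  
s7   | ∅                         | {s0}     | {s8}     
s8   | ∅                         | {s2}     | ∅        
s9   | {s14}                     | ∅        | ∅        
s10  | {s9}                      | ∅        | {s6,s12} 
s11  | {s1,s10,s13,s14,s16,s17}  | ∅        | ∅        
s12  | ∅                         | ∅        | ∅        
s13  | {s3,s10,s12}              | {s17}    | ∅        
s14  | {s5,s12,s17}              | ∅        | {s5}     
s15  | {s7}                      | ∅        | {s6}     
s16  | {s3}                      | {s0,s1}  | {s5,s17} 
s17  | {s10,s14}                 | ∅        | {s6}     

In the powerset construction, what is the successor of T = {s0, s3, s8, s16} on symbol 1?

s0 on 1 → {s13}.
s3 on 1 → {s15}.
s16 on 1 → {s5, s17}.
No 1-transition from s8.
Union after reading 1: {s5, s13, s15, s17}.
Now take the lambda-closure:
From s5 via lambda: add s7.
From s13 via lambda: add s3, s10, s12.
From s17 via lambda: add s14.
From s3 via lambda: add s0.
From s10 via lambda: add s9.
From s0 via lambda: add s8.
No new states can be added; the closed set is {s0, s3, s5, s7, s8, s9, s10, s12, s13, s14, s15, s17}.

{s0, s3, s5, s7, s8, s9, s10, s12, s13, s14, s15, s17}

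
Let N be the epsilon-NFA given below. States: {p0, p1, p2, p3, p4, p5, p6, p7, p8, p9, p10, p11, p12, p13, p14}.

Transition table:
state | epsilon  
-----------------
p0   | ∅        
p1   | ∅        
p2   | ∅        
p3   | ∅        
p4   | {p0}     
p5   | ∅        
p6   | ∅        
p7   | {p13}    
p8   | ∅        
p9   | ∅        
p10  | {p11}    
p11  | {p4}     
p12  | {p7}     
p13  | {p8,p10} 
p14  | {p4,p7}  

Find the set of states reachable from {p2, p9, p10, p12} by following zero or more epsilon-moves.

{p0, p2, p4, p7, p8, p9, p10, p11, p12, p13}

Start with {p2, p9, p10, p12}.
From p10 via epsilon: add p11.
From p12 via epsilon: add p7.
From p7 via epsilon: add p13.
From p11 via epsilon: add p4.
From p4 via epsilon: add p0.
From p13 via epsilon: add p8.
No new states can be added; the closed set is {p0, p2, p4, p7, p8, p9, p10, p11, p12, p13}.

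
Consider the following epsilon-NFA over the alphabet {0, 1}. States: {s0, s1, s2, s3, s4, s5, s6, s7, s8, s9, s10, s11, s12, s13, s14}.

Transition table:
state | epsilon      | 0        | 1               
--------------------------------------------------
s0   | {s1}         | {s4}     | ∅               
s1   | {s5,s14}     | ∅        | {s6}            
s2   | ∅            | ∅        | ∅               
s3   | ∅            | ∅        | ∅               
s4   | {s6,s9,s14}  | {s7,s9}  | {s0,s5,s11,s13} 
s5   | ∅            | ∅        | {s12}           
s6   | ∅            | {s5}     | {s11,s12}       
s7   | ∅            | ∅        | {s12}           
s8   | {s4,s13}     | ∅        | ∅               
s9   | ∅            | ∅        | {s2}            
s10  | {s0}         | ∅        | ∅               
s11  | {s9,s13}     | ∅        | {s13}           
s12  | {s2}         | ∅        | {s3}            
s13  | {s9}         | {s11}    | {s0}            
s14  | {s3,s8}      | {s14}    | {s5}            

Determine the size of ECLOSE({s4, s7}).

8

Start with {s4, s7}.
From s4 via epsilon: add s6, s9, s14.
From s14 via epsilon: add s3, s8.
From s8 via epsilon: add s13.
epsilon-closure = {s3, s4, s6, s7, s8, s9, s13, s14}, which has 8 states.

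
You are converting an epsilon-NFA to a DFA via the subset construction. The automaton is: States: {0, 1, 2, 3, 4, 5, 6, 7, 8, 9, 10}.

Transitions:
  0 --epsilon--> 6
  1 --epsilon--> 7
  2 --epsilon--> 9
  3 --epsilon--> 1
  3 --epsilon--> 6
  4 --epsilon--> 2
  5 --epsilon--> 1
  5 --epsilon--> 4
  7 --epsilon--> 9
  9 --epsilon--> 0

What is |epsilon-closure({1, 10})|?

6

Start with {1, 10}.
From 1 via epsilon: add 7.
From 7 via epsilon: add 9.
From 9 via epsilon: add 0.
From 0 via epsilon: add 6.
epsilon-closure = {0, 1, 6, 7, 9, 10}, which has 6 states.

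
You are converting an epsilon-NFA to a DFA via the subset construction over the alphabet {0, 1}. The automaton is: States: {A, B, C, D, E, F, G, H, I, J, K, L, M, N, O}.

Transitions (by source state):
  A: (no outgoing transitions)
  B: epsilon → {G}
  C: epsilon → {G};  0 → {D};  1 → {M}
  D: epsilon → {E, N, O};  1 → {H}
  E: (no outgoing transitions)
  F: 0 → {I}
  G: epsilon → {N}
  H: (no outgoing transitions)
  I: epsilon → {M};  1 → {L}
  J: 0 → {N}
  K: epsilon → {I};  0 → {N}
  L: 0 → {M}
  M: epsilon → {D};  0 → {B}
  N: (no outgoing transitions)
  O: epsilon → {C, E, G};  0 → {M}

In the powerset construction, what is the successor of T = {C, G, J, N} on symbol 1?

C on 1 → {M}.
No 1-transition from G, J, N.
Union after reading 1: {M}.
Now take the epsilon-closure:
From M via epsilon: add D.
From D via epsilon: add E, N, O.
From O via epsilon: add C, G.
No new states can be added; the closed set is {C, D, E, G, M, N, O}.

{C, D, E, G, M, N, O}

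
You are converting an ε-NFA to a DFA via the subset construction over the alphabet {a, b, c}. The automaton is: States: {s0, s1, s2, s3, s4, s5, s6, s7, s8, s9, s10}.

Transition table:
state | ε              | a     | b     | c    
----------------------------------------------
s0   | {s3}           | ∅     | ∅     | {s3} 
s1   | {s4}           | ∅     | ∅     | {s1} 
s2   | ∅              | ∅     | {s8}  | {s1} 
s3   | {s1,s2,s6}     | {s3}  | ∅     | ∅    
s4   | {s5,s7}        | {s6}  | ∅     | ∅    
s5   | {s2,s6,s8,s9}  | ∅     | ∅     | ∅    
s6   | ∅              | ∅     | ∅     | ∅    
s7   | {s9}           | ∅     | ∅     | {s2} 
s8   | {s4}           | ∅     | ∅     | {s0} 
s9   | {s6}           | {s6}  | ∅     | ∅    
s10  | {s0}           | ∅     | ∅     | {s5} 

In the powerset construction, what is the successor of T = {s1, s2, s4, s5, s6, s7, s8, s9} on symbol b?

{s2, s4, s5, s6, s7, s8, s9}

s2 on b → {s8}.
No b-transition from s1, s4, s5, s6, s7, s8, s9.
Union after reading b: {s8}.
Now take the ε-closure:
From s8 via ε: add s4.
From s4 via ε: add s5, s7.
From s5 via ε: add s2, s6, s9.
No new states can be added; the closed set is {s2, s4, s5, s6, s7, s8, s9}.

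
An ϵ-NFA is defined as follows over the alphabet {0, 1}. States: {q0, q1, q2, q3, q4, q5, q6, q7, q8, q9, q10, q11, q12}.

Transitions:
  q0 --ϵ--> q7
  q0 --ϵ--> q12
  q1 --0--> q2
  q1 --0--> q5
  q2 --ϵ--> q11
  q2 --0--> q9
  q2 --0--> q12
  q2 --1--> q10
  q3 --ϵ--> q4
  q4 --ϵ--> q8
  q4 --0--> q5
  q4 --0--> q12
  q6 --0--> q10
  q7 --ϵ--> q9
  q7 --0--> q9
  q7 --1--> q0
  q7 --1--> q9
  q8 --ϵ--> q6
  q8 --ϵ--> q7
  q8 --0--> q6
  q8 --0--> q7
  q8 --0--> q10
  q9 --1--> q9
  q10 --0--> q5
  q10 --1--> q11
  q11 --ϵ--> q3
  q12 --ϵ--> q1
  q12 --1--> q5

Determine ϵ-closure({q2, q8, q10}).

{q2, q3, q4, q6, q7, q8, q9, q10, q11}

Start with {q2, q8, q10}.
From q2 via ϵ: add q11.
From q8 via ϵ: add q6, q7.
From q7 via ϵ: add q9.
From q11 via ϵ: add q3.
From q3 via ϵ: add q4.
No new states can be added; the closed set is {q2, q3, q4, q6, q7, q8, q9, q10, q11}.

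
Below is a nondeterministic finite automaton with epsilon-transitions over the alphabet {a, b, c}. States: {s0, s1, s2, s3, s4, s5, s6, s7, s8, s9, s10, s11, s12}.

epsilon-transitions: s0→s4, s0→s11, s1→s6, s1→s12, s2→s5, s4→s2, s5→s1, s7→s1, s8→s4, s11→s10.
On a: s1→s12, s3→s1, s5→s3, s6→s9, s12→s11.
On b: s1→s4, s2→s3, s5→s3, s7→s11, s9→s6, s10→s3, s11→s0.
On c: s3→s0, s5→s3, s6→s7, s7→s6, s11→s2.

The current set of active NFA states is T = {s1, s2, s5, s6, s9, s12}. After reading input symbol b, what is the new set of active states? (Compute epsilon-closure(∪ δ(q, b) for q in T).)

{s1, s2, s3, s4, s5, s6, s12}

s1 on b → {s4}.
s2 on b → {s3}.
s5 on b → {s3}.
s9 on b → {s6}.
No b-transition from s6, s12.
Union after reading b: {s3, s4, s6}.
Now take the epsilon-closure:
From s4 via epsilon: add s2.
From s2 via epsilon: add s5.
From s5 via epsilon: add s1.
From s1 via epsilon: add s12.
No new states can be added; the closed set is {s1, s2, s3, s4, s5, s6, s12}.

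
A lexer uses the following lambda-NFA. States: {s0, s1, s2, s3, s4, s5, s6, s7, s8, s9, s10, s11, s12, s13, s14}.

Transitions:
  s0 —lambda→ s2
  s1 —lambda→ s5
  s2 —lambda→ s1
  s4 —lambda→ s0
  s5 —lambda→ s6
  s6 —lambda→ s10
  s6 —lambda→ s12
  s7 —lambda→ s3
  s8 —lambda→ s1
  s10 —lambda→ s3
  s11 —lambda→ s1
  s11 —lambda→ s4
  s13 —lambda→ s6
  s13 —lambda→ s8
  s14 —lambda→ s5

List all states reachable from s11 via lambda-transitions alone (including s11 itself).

{s0, s1, s2, s3, s4, s5, s6, s10, s11, s12}

Start with {s11}.
From s11 via lambda: add s1, s4.
From s1 via lambda: add s5.
From s4 via lambda: add s0.
From s0 via lambda: add s2.
From s5 via lambda: add s6.
From s6 via lambda: add s10, s12.
From s10 via lambda: add s3.
No new states can be added; the closed set is {s0, s1, s2, s3, s4, s5, s6, s10, s11, s12}.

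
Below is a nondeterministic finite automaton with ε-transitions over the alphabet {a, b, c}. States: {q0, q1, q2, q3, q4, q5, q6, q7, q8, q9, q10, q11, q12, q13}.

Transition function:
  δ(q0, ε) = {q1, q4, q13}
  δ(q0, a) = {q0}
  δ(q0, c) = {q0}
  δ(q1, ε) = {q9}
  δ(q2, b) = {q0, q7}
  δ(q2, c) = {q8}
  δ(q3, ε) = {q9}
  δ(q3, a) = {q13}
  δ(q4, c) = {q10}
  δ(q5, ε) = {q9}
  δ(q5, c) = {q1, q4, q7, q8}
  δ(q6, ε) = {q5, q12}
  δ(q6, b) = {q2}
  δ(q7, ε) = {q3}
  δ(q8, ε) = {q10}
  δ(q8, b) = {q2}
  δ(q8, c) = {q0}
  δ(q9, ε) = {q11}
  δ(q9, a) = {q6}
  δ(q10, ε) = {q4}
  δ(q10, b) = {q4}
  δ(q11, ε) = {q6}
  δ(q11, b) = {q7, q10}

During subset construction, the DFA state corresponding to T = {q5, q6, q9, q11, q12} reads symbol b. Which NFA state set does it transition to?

{q2, q3, q4, q5, q6, q7, q9, q10, q11, q12}

q6 on b → {q2}.
q11 on b → {q7, q10}.
No b-transition from q5, q9, q12.
Union after reading b: {q2, q7, q10}.
Now take the ε-closure:
From q7 via ε: add q3.
From q10 via ε: add q4.
From q3 via ε: add q9.
From q9 via ε: add q11.
From q11 via ε: add q6.
From q6 via ε: add q5, q12.
No new states can be added; the closed set is {q2, q3, q4, q5, q6, q7, q9, q10, q11, q12}.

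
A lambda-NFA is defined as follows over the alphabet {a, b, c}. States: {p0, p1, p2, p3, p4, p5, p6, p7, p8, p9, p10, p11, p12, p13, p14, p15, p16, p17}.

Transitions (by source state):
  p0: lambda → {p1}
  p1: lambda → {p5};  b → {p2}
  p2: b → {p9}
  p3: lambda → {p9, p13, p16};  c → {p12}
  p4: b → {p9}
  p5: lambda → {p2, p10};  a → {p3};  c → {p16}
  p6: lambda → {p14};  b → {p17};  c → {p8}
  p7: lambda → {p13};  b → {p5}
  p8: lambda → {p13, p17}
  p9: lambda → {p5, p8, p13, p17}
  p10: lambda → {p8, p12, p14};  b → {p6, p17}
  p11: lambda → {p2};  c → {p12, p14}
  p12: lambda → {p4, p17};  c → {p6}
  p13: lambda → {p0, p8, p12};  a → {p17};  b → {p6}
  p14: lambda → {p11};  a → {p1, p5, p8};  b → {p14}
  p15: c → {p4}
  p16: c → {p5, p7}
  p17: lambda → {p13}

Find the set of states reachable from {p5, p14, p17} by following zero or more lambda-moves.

Start with {p5, p14, p17}.
From p5 via lambda: add p2, p10.
From p14 via lambda: add p11.
From p17 via lambda: add p13.
From p10 via lambda: add p8, p12.
From p13 via lambda: add p0.
From p0 via lambda: add p1.
From p12 via lambda: add p4.
No new states can be added; the closed set is {p0, p1, p2, p4, p5, p8, p10, p11, p12, p13, p14, p17}.

{p0, p1, p2, p4, p5, p8, p10, p11, p12, p13, p14, p17}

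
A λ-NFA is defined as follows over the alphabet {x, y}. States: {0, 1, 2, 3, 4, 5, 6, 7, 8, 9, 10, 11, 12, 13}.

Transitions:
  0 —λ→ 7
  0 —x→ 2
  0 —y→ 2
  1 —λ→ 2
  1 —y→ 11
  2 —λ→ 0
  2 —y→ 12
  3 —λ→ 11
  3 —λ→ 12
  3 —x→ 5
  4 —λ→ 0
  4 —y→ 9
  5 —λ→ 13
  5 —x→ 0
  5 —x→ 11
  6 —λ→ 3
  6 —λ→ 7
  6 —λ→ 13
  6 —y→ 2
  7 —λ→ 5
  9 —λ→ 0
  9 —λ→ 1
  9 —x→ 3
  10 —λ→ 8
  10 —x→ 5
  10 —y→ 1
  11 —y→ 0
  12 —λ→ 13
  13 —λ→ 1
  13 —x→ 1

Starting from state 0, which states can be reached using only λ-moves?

Start with {0}.
From 0 via λ: add 7.
From 7 via λ: add 5.
From 5 via λ: add 13.
From 13 via λ: add 1.
From 1 via λ: add 2.
No new states can be added; the closed set is {0, 1, 2, 5, 7, 13}.

{0, 1, 2, 5, 7, 13}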